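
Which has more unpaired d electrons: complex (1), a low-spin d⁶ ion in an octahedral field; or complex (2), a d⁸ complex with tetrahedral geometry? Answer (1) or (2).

(2)

(1): t2g^6 e_g^0 → 0 unpaired.
(2): Tetrahedral splitting is small, so the complex is high-spin; e^4 t2^4 → 2 unpaired.
So (2) has more unpaired electrons.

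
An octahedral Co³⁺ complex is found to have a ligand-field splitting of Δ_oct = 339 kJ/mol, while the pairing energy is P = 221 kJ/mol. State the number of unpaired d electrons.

0

Co is in group 9, so Co³⁺ is d⁶ (9 − 3 = 6).
Δ_oct > P, so pairing is preferred: the ground state is low-spin.
That gives t₂g⁶ eg⁰.
Unpaired electrons: 0.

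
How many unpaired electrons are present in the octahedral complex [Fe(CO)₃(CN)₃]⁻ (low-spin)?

0

Ligand charges: 3×(+0) from CO and 3×(-1) from CN⁻ sum to -3; with overall charge -1, Fe is +2.
Fe is in group 8, so Fe²⁺ is d⁶ (8 − 2 = 6).
Configuration: t₂g⁶ eg⁰, giving 0 unpaired electrons.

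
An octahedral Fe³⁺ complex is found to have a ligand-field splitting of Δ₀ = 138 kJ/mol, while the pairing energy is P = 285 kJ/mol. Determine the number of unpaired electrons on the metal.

5

Fe³⁺: group 8, so d-count = 8 − 3 = 5.
Since Δ₀ = 138 kJ/mol < P = 285 kJ/mol, the complex adopts the high-spin configuration.
Configuration: t₂g³ eg².
Unpaired electrons: 5.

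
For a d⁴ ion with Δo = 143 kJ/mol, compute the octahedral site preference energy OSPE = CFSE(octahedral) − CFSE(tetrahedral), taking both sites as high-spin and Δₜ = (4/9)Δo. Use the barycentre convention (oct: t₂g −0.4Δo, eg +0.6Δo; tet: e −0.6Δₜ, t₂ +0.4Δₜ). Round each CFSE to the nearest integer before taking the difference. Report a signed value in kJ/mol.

-61

Octahedral high-spin t₂g³ eg¹: CFSE = -0.6 × 143 = -86 kJ/mol.
In a tetrahedral site the filling is e² t₂²: CFSE(tet) = -0.4Δₜ = -0.4 × (4/9)(143) = -25 kJ/mol.
OSPE = -86 − (-25) = -61 kJ/mol.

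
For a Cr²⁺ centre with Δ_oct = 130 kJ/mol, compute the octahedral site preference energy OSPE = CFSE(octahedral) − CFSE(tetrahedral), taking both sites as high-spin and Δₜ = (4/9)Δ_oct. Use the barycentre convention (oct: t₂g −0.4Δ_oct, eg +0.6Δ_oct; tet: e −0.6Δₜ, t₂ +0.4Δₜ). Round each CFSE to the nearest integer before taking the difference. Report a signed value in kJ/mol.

-55

Cr²⁺: group 6, so d-count = 6 − 2 = 4.
Octahedral (high-spin): t₂g³ eg¹, CFSE = 3(−0.4) + 1(+0.6) = -0.6Δ_oct = -0.6 × 130 = -78 kJ/mol.
Tetrahedral e² t₂² gives -0.4Δₜ = -0.4 × (4/9) × 130 = -23 kJ/mol.
OSPE = CFSE(oct) − CFSE(tet) = -78 − (-23) = -55 kJ/mol.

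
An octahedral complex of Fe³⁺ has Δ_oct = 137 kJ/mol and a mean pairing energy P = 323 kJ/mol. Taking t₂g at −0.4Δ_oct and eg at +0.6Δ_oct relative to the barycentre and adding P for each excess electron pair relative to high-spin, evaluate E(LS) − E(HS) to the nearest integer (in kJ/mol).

Fe³⁺: group 8, so d-count = 8 − 3 = 5.
In the high-spin limit (t₂g³ eg²) the orbital term is 0.0Δ_oct = 0 kJ/mol, with no excess pairing.
Low-spin t₂g⁵ eg⁰ gives -2.0Δ_oct = -274 kJ/mol, but forming 2 extra pairs costs 2P = 646 kJ/mol, so E(LS) = -274 + 646 = 372 kJ/mol.
The difference is 372 − (0) = 372 kJ/mol, so high-spin lies lower.

372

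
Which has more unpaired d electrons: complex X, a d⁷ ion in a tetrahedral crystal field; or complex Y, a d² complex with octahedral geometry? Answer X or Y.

X: Tetrahedral fields are weak (Δₜ ≈ 4/9 Δₒ), so electrons fill high-spin; e⁴ t₂³ → 3 unpaired.
Y: t₂g² eg⁰ → 2 unpaired.
So X has more unpaired electrons.

X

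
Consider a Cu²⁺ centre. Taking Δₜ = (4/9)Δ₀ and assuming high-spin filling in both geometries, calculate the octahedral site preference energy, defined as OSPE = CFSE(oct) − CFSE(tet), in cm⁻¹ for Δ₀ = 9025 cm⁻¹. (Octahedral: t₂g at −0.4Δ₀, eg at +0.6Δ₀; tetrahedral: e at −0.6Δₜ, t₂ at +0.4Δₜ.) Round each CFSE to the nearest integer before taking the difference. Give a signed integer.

-3811

Group 11 minus oxidation state +2 gives a d⁹ configuration for Cu²⁺.
In an octahedral site d⁹ (HS) is t₂g⁶ eg³, giving CFSE(oct) = -0.6Δ₀ = -5415 cm⁻¹.
Tetrahedral: e⁴ t₂⁵, CFSE = 4(−0.6) + 5(+0.4) = -0.4Δₜ = -0.4 × (4/9) × 9025 = -1604 cm⁻¹.
OSPE = -5415 − (-1604) = -3811 cm⁻¹.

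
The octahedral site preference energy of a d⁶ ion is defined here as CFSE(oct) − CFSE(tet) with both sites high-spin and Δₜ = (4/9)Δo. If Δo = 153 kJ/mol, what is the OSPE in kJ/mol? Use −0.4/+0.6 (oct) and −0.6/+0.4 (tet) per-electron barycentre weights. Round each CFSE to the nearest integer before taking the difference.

In an octahedral site d⁶ (HS) is t2g^4 e_g^2, giving CFSE(oct) = -0.4Δo = -61 kJ/mol.
Tetrahedral e^3 t2^3 gives -0.6Δₜ = -0.6 × (4/9) × 153 = -41 kJ/mol.
Subtracting, OSPE = -61 − (-41) = -20 kJ/mol.

-20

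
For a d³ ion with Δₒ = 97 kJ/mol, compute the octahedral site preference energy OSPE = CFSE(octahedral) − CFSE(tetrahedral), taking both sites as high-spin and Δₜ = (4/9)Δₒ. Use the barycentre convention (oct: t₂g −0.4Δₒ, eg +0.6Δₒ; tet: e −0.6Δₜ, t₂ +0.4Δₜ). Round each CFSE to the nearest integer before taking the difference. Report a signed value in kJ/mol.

In an octahedral site d³ (HS) is t₂g³ eg⁰, giving CFSE(oct) = -1.2Δₒ = -116 kJ/mol.
Tetrahedral: e² t₂¹, CFSE = 2(−0.6) + 1(+0.4) = -0.8Δₜ = -0.8 × (4/9) × 97 = -34 kJ/mol.
Subtracting, OSPE = -116 − (-34) = -82 kJ/mol.

-82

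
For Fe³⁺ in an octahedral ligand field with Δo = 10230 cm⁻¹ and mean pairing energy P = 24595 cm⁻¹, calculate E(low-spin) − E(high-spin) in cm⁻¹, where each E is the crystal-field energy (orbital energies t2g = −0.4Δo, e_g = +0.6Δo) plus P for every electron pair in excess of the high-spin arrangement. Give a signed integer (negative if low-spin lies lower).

Fe sits in group 8; removing 3 electrons leaves Fe³⁺ with 8 − 3 = 5 d electrons.
In the high-spin limit (t2g^3 e_g^2) the orbital term is 0.0Δo = 0 cm⁻¹, with no excess pairing.
Low-spin t2g^5 e_g^0 gives -2.0Δo = -20460 cm⁻¹, but forming 2 extra pairs costs 2P = 49190 cm⁻¹, so E(LS) = -20460 + 49190 = 28730 cm⁻¹.
Thus E(LS) − E(HS) = 28730 cm⁻¹.

28730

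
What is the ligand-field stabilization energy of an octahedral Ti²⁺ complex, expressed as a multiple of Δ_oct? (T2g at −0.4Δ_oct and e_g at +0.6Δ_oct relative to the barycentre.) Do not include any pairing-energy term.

-0.8 Δ_oct

Ti is in group 4, so Ti²⁺ is d² (4 − 2 = 2).
Configuration: t2g^2 e_g^0.
CFSE = 2(-0.4Δ_oct) + 0(0.6Δ_oct) = -0.8Δ_oct + 0.0Δ_oct = -0.8Δ_oct.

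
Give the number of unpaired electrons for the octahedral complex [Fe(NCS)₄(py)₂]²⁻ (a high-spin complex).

4

Ligand charges: 4×(-1) from NCS⁻ and 2×(+0) from py sum to -4; with overall charge -2, Fe is +2.
Fe is in group 8, so Fe²⁺ is d⁶ (8 − 2 = 6).
Configuration: t2g^4 e_g^2, giving 4 unpaired electrons.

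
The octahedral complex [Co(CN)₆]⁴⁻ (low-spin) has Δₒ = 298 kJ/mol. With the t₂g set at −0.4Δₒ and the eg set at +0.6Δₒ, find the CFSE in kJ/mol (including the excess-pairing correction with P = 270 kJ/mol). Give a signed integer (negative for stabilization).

-266

Each CN⁻ contributes -1; 6 × (-1) = -6. With overall charge -4, Co is in the +2 oxidation state.
Co²⁺: group 9, so d-count = 9 − 2 = 7.
Electron filling gives t₂g⁶ eg¹.
Orbital CFSE = 6(-0.4) + 1(0.6) = -1.8Δₒ = -1.8 × 298 = -536 kJ/mol.
High-spin d⁷ would be t₂g⁵ eg² with 2 pairs; low-spin has 3, so 1 excess pair costs +1P = +270 kJ/mol.
Combining: -536 + 270 = -266 kJ/mol.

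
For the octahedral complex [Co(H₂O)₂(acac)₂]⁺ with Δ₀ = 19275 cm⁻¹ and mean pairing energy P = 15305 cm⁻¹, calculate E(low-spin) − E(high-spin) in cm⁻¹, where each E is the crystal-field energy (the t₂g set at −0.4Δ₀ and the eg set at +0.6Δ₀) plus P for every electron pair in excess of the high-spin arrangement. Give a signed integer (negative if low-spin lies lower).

-7940

Ligand charges: 2×(+0) from H₂O and 2×(-1) from acac⁻ sum to -2; with overall charge +1, Co is +3.
Co is in group 9, so Co³⁺ is d⁶ (9 − 3 = 6).
High-spin d⁶ fills as t₂g⁴ eg² with CFSE 4(−0.4) + 2(+0.6) = -0.4Δ₀ = -7710 cm⁻¹.
For low-spin the configuration is t₂g⁶ eg⁰: orbital energy -2.4 × 19275 = -46260 cm⁻¹, and 2 additional pairs relative to high-spin add 30610 cm⁻¹, giving -15650 cm⁻¹.
The difference is -15650 − (-7710) = -7940 cm⁻¹, so low-spin lies lower.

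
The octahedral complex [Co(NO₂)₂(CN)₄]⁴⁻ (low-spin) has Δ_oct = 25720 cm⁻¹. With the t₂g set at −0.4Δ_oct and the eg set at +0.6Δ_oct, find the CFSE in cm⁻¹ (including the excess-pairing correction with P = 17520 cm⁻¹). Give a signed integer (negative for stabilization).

Ligand charges: 2×(-1) from NO₂⁻ and 4×(-1) from CN⁻ sum to -6; with overall charge -4, Co is +2.
Co²⁺: group 9, so d-count = 9 − 2 = 7.
Electron filling gives t₂g⁶ eg¹.
The orbital stabilization is -1.8Δ_oct = -1.8 × 25720 = -46296 cm⁻¹.
High-spin d⁷ would be t₂g⁵ eg² with 2 pairs; low-spin has 3, so 1 excess pair costs +1P = +17520 cm⁻¹.
Overall CFSE = -46296 + 17520 = -28776 cm⁻¹.

-28776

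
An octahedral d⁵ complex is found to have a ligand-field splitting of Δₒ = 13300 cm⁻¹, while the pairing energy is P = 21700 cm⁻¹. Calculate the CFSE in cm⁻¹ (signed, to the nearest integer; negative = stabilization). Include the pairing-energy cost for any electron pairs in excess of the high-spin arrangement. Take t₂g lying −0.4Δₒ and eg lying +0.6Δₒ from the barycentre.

0

Δₒ < P, so pairing is avoided: the ground state is high-spin.
Configuration: t₂g³ eg².
Orbital CFSE = 0.0Δₒ = 0.0 × 13300 = 0 cm⁻¹.
High-spin has no excess pairs, so no pairing correction applies.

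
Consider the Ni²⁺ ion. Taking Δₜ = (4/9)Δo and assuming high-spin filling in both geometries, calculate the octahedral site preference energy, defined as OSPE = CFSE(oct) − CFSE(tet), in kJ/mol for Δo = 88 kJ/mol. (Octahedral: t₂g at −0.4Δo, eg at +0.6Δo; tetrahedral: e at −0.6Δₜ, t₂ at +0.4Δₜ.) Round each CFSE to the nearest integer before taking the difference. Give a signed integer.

-75

Group 10 minus oxidation state +2 gives a d⁸ configuration for Ni²⁺.
In an octahedral site d⁸ (HS) is t2g^6 e_g^2, giving CFSE(oct) = -1.2Δo = -106 kJ/mol.
Tetrahedral e^4 t2^4 gives -0.8Δₜ = -0.8 × (4/9) × 88 = -31 kJ/mol.
OSPE = CFSE(oct) − CFSE(tet) = -106 − (-31) = -75 kJ/mol.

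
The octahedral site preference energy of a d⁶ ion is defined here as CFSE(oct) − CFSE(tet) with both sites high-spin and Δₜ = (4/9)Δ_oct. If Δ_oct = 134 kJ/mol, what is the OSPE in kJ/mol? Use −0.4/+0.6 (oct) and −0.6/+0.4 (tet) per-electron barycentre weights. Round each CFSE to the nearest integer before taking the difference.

Octahedral high-spin t2g^4 e_g^2: CFSE = -0.4 × 134 = -54 kJ/mol.
Tetrahedral e^3 t2^3 gives -0.6Δₜ = -0.6 × (4/9) × 134 = -36 kJ/mol.
OSPE = -54 − (-36) = -18 kJ/mol.

-18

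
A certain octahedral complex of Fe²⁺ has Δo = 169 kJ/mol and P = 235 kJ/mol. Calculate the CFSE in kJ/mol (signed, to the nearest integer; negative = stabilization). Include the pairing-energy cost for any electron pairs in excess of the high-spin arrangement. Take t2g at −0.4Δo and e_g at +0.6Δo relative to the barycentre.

Fe sits in group 8; removing 2 electrons leaves Fe²⁺ with 8 − 2 = 6 d electrons.
Here Δo < P (169 < 235), so the high-spin state is favoured.
That gives t2g^4 e_g^2.
Orbital CFSE = -0.4Δo = -0.4 × 169 = -68 kJ/mol.
High-spin has no excess pairs, so no pairing correction applies.

-68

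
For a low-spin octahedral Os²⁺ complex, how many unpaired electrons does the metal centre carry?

Os is in group 8, so Os²⁺ is d⁶ (8 − 2 = 6).
Configuration: t₂g⁶ eg⁰, giving 0 unpaired electrons.

0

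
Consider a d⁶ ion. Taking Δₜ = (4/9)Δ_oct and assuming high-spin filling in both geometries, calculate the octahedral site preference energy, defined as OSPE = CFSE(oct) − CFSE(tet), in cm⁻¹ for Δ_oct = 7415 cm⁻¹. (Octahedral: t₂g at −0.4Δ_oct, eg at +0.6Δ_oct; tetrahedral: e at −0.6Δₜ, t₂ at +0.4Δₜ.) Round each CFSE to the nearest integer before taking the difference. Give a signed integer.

In an octahedral site d⁶ (HS) is t2g^4 e_g^2, giving CFSE(oct) = -0.4Δ_oct = -2966 cm⁻¹.
In a tetrahedral site the filling is e^3 t2^3: CFSE(tet) = -0.6Δₜ = -0.6 × (4/9)(7415) = -1977 cm⁻¹.
OSPE = CFSE(oct) − CFSE(tet) = -2966 − (-1977) = -989 cm⁻¹.

-989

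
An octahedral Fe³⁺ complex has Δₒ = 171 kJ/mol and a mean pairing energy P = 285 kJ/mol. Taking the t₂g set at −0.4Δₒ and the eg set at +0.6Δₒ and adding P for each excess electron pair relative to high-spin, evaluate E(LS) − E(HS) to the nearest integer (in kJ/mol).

228

Fe is in group 8, so Fe³⁺ is d⁵ (8 − 3 = 5).
In the high-spin limit (t₂g³ eg²) the orbital term is 0.0Δₒ = 0 kJ/mol, with no excess pairing.
Low-spin t₂g⁵ eg⁰ gives -2.0Δₒ = -342 kJ/mol, but forming 2 extra pairs costs 2P = 570 kJ/mol, so E(LS) = -342 + 570 = 228 kJ/mol.
E(LS) − E(HS) = 228 − (0) = 228 kJ/mol.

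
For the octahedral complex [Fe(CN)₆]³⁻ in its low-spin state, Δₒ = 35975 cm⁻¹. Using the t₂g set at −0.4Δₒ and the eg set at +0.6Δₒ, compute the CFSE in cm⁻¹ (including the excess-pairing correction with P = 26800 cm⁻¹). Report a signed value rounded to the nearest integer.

Each CN⁻ contributes -1; 6 × (-1) = -6. With overall charge -3, Fe is in the +3 oxidation state.
Fe is in group 8, so Fe³⁺ is d⁵ (8 − 3 = 5).
Electron filling gives t₂g⁵ eg⁰.
The orbital stabilization is -2.0Δₒ = -2.0 × 35975 = -71950 cm⁻¹.
Relative to high-spin t₂g³ eg² (0 paired), the low-spin configuration has 2 additional pairs, contributing +2 × 26800 = +53600 cm⁻¹.
Combining: -71950 + 53600 = -18350 cm⁻¹.

-18350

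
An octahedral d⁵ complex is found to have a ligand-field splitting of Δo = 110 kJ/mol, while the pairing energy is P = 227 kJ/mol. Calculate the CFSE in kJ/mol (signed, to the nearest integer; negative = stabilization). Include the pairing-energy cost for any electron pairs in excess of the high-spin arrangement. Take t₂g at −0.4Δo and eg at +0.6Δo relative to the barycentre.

With Δo < P the complex is high-spin.
That gives t₂g³ eg².
Orbital CFSE = 0.0Δo = 0.0 × 110 = 0 kJ/mol.
High-spin has no excess pairs, so no pairing correction applies.

0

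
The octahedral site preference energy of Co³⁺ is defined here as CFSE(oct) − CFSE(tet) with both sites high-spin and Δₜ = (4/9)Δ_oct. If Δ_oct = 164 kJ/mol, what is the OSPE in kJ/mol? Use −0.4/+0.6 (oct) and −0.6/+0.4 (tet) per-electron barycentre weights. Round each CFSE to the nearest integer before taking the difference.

Group 9 minus oxidation state +3 gives a d⁶ configuration for Co³⁺.
Octahedral (high-spin): t₂g⁴ eg², CFSE = 4(−0.4) + 2(+0.6) = -0.4Δ_oct = -0.4 × 164 = -66 kJ/mol.
Tetrahedral e³ t₂³ gives -0.6Δₜ = -0.6 × (4/9) × 164 = -44 kJ/mol.
OSPE = -66 − (-44) = -22 kJ/mol.

-22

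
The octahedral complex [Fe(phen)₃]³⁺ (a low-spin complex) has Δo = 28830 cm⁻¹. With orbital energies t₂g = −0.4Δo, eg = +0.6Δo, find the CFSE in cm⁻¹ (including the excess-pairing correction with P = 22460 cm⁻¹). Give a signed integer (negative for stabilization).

phen is neutral, so the +3 overall charge sits on Fe: oxidation state +3.
Fe sits in group 8; removing 3 electrons leaves Fe³⁺ with 8 − 3 = 5 d electrons.
Configuration: t₂g⁵ eg⁰.
The orbital stabilization is -2.0Δo = -2.0 × 28830 = -57660 cm⁻¹.
Relative to high-spin t₂g³ eg² (0 paired), the low-spin configuration has 2 additional pairs, contributing +2 × 22460 = +44920 cm⁻¹.
Net CFSE = -57660 + 44920 = -12740 cm⁻¹.

-12740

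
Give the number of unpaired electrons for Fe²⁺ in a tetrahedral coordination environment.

Fe is in group 8, so Fe²⁺ is d⁶ (8 − 2 = 6).
Tetrahedral fields are weak (Δₜ ≈ 4/9 Δₒ), so electrons fill high-spin.
Configuration: e³ t₂³, giving 4 unpaired electrons.

4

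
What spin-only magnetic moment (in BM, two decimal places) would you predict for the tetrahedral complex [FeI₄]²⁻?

Each I⁻ contributes -1; 4 × (-1) = -4. With overall charge -2, Fe is in the +2 oxidation state.
Fe²⁺: group 8, so d-count = 8 − 2 = 6.
Tetrahedral fields are weak (Δₜ ≈ 4/9 Δₒ), so electrons fill high-spin.
Configuration: e³ t₂³ → 4 unpaired electrons.
μ(spin-only) = √[4(4+2)] = √24 ≈ 4.90 BM.

4.90 BM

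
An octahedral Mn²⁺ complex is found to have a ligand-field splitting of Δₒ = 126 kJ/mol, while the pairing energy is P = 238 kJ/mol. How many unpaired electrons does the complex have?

Group 7 minus oxidation state +2 gives a d⁵ configuration for Mn²⁺.
With Δₒ < P the complex is high-spin.
Filling d⁵ accordingly: t2g^3 e_g^2.
Unpaired electrons: 5.

5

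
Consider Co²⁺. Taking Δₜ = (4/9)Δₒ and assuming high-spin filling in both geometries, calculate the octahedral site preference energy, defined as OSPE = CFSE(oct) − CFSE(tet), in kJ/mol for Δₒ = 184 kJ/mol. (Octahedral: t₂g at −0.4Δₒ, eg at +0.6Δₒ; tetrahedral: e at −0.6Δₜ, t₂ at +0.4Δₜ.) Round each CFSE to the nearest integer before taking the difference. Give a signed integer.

Co²⁺: group 9, so d-count = 9 − 2 = 7.
Octahedral high-spin t2g^5 e_g^2: CFSE = -0.8 × 184 = -147 kJ/mol.
Tetrahedral: e^4 t2^3, CFSE = 4(−0.6) + 3(+0.4) = -1.2Δₜ = -1.2 × (4/9) × 184 = -98 kJ/mol.
Subtracting, OSPE = -147 − (-98) = -49 kJ/mol.

-49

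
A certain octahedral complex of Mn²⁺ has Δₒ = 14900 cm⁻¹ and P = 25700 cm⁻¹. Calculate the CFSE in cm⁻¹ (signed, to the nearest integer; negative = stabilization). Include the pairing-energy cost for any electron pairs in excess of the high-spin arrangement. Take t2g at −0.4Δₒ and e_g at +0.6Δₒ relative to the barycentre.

Group 7 minus oxidation state +2 gives a d⁵ configuration for Mn²⁺.
Since Δₒ = 14900 cm⁻¹ < P = 25700 cm⁻¹, the complex adopts the high-spin configuration.
That gives t2g^3 e_g^2.
Orbital CFSE = 0.0Δₒ = 0.0 × 14900 = 0 cm⁻¹.
High-spin has no excess pairs, so no pairing correction applies.

0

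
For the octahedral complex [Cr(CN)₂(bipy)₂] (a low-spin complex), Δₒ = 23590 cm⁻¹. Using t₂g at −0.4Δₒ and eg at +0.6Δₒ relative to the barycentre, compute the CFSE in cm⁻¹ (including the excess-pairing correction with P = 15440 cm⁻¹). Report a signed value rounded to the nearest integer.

Ligand charges: 2×(-1) from CN⁻ and 2×(+0) from bipy sum to -2; with overall charge +0, Cr is +2.
Cr sits in group 6; removing 2 electrons leaves Cr²⁺ with 6 − 2 = 4 d electrons.
The d⁴ electrons fill as t₂g⁴ eg⁰.
Orbital CFSE = 4(-0.4) + 0(0.6) = -1.6Δₒ = -1.6 × 23590 = -37744 cm⁻¹.
Relative to high-spin t₂g³ eg¹ (0 paired), the low-spin configuration has 1 additional pair, contributing +1 × 15440 = +15440 cm⁻¹.
Combining: -37744 + 15440 = -22304 cm⁻¹.

-22304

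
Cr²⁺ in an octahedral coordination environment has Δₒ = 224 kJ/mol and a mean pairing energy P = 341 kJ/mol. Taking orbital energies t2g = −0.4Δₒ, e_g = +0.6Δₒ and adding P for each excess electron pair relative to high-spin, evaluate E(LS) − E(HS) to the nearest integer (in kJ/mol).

Cr is in group 6, so Cr²⁺ is d⁴ (6 − 2 = 4).
In the high-spin limit (t2g^3 e_g^1) the orbital term is -0.6Δₒ = -134 kJ/mol, with no excess pairing.
Low-spin t2g^4 e_g^0 gives -1.6Δₒ = -358 kJ/mol, but forming 1 extra pair costs 1P = 341 kJ/mol, so E(LS) = -358 + 341 = -17 kJ/mol.
Thus E(LS) − E(HS) = 117 kJ/mol.

117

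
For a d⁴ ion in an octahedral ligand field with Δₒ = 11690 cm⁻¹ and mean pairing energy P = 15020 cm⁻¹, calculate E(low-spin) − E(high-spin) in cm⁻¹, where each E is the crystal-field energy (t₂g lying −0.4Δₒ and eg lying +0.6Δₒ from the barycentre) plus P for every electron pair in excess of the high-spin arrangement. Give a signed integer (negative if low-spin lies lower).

In the high-spin limit (t₂g³ eg¹) the orbital term is -0.6Δₒ = -7014 cm⁻¹, with no excess pairing.
Low-spin: t₂g⁴ eg⁰, orbital CFSE = -1.6Δₒ = -18704 cm⁻¹; plus 1 excess pair × P = +15020 cm⁻¹; total -3684 cm⁻¹.
Thus E(LS) − E(HS) = 3330 cm⁻¹.

3330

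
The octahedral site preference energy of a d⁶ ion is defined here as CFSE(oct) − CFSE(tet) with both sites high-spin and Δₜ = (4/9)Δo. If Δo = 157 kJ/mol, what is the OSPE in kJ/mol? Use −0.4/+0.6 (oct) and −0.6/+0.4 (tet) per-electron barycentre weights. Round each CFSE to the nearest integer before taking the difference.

Octahedral (high-spin): t₂g⁴ eg², CFSE = 4(−0.4) + 2(+0.6) = -0.4Δo = -0.4 × 157 = -63 kJ/mol.
In a tetrahedral site the filling is e³ t₂³: CFSE(tet) = -0.6Δₜ = -0.6 × (4/9)(157) = -42 kJ/mol.
OSPE = CFSE(oct) − CFSE(tet) = -63 − (-42) = -21 kJ/mol.

-21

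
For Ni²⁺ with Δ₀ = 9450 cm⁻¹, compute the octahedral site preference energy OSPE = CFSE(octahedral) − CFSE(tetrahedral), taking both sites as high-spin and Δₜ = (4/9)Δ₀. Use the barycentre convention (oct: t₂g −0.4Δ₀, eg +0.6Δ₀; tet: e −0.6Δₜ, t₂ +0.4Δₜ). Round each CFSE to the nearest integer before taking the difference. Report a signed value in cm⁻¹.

-7980

Group 10 minus oxidation state +2 gives a d⁸ configuration for Ni²⁺.
Octahedral high-spin t2g^6 e_g^2: CFSE = -1.2 × 9450 = -11340 cm⁻¹.
In a tetrahedral site the filling is e^4 t2^4: CFSE(tet) = -0.8Δₜ = -0.8 × (4/9)(9450) = -3360 cm⁻¹.
OSPE = -11340 − (-3360) = -7980 cm⁻¹.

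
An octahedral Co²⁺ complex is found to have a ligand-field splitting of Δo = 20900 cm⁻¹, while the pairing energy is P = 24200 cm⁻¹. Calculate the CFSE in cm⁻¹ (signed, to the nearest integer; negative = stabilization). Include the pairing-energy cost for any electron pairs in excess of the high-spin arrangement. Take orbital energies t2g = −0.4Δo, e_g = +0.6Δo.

-16720

Co sits in group 9; removing 2 electrons leaves Co²⁺ with 9 − 2 = 7 d electrons.
Since Δo = 20900 cm⁻¹ < P = 24200 cm⁻¹, the complex adopts the high-spin configuration.
That gives t2g^5 e_g^2.
Orbital CFSE = -0.8Δo = -0.8 × 20900 = -16720 cm⁻¹.
High-spin has no excess pairs, so no pairing correction applies.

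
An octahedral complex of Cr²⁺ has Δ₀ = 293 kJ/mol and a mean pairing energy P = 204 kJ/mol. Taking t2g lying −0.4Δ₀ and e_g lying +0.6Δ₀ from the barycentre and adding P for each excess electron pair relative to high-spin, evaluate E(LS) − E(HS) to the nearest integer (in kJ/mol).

-89

Cr sits in group 6; removing 2 electrons leaves Cr²⁺ with 6 − 2 = 4 d electrons.
In the high-spin limit (t2g^3 e_g^1) the orbital term is -0.6Δ₀ = -176 kJ/mol, with no excess pairing.
For low-spin the configuration is t2g^4 e_g^0: orbital energy -1.6 × 293 = -469 kJ/mol, and 1 additional pair relative to high-spin adds 204 kJ/mol, giving -265 kJ/mol.
The difference is -265 − (-176) = -89 kJ/mol, so low-spin lies lower.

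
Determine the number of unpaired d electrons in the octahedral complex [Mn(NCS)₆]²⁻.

Each NCS⁻ contributes -1; 6 × (-1) = -6. With overall charge -2, Mn is in the +4 oxidation state.
Mn is in group 7, so Mn⁴⁺ is d³ (7 − 4 = 3).
Configuration: t₂g³ eg⁰, giving 3 unpaired electrons.

3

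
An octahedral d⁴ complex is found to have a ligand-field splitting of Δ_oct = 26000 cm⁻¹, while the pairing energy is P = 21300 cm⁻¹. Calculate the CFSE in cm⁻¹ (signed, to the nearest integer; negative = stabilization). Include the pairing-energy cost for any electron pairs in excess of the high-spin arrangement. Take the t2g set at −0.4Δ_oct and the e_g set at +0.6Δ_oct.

-20300

Here Δ_oct > P (26000 > 21300), so the low-spin state is favoured.
Configuration: t2g^4 e_g^0.
Orbital CFSE = -1.6Δ_oct = -1.6 × 26000 = -41600 cm⁻¹.
Excess pairs vs high-spin: 1 − 0 = 1; pairing cost = +21300 cm⁻¹.
Net CFSE = -41600 + 21300 = -20300 cm⁻¹.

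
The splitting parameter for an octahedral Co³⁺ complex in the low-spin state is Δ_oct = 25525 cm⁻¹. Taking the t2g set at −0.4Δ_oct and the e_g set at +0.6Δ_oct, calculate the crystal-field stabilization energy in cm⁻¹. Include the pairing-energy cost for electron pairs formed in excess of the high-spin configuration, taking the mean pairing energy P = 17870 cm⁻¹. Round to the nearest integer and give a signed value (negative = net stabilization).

-25520

Group 9 minus oxidation state +3 gives a d⁶ configuration for Co³⁺.
Configuration: t2g^6 e_g^0.
Orbital CFSE = 6(-0.4) + 0(0.6) = -2.4Δ_oct = -2.4 × 25525 = -61260 cm⁻¹.
High-spin d⁶ would be t2g^4 e_g^2 with 1 pair; low-spin has 3, so 2 excess pairs cost +2P = +35740 cm⁻¹.
Net CFSE = -61260 + 35740 = -25520 cm⁻¹.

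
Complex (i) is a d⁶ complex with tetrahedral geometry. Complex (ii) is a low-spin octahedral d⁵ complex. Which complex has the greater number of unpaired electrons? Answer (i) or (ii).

(i)

(i): Tetrahedral splitting is small, so the complex is high-spin; e³ t₂³ → 4 unpaired.
(ii): t2g^5 e_g^0 → 1 unpaired.
So (i) has more unpaired electrons.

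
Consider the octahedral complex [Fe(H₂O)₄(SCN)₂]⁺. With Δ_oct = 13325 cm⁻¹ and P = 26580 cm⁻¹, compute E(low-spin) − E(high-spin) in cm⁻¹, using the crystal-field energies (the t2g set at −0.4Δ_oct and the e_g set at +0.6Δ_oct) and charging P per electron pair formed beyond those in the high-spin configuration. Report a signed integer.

26510

Ligand charges: 4×(+0) from H₂O and 2×(-1) from SCN⁻ sum to -2; with overall charge +1, Fe is +3.
Fe is in group 8, so Fe³⁺ is d⁵ (8 − 3 = 5).
High-spin d⁵ fills as t2g^3 e_g^2 with CFSE 3(−0.4) + 2(+0.6) = 0.0Δ_oct = 0 cm⁻¹.
Low-spin: t2g^5 e_g^0, orbital CFSE = -2.0Δ_oct = -26650 cm⁻¹; plus 2 excess pairs × P = +53160 cm⁻¹; total 26510 cm⁻¹.
Thus E(LS) − E(HS) = 26510 cm⁻¹.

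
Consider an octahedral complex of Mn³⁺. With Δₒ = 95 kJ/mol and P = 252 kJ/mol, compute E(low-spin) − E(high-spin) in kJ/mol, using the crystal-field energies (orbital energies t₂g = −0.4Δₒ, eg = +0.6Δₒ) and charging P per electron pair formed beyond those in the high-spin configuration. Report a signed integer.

Mn is in group 7, so Mn³⁺ is d⁴ (7 − 3 = 4).
In the high-spin limit (t₂g³ eg¹) the orbital term is -0.6Δₒ = -57 kJ/mol, with no excess pairing.
Low-spin: t₂g⁴ eg⁰, orbital CFSE = -1.6Δₒ = -152 kJ/mol; plus 1 excess pair × P = +252 kJ/mol; total 100 kJ/mol.
Thus E(LS) − E(HS) = 157 kJ/mol.

157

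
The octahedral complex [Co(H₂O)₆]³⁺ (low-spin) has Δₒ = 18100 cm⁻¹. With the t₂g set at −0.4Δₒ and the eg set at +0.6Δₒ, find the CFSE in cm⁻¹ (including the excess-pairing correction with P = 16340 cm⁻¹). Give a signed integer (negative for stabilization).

-10760

H₂O is neutral, so the +3 overall charge sits on Co: oxidation state +3.
Co is in group 9, so Co³⁺ is d⁶ (9 − 3 = 6).
Configuration: t₂g⁶ eg⁰.
The orbital stabilization is -2.4Δₒ = -2.4 × 18100 = -43440 cm⁻¹.
Relative to high-spin t₂g⁴ eg² (1 paired), the low-spin configuration has 2 additional pairs, contributing +2 × 16340 = +32680 cm⁻¹.
Net CFSE = -43440 + 32680 = -10760 cm⁻¹.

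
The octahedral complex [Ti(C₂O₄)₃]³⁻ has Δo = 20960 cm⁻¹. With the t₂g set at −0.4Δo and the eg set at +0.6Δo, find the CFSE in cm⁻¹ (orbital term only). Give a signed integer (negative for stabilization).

-8384

Each C₂O₄²⁻ contributes -2; 3 × (-2) = -6. With overall charge -3, Ti is in the +3 oxidation state.
Group 4 minus oxidation state +3 gives a d¹ configuration for Ti³⁺.
Electron filling gives t₂g¹ eg⁰.
The orbital stabilization is -0.4Δo = -0.4 × 20960 = -8384 cm⁻¹.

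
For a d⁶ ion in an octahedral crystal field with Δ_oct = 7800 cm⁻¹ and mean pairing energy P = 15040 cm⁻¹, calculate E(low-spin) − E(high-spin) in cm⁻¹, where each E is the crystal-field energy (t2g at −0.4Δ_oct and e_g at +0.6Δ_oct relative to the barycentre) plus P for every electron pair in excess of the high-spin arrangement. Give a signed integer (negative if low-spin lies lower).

High-spin d⁶ fills as t2g^4 e_g^2 with CFSE 4(−0.4) + 2(+0.6) = -0.4Δ_oct = -3120 cm⁻¹.
Low-spin: t2g^6 e_g^0, orbital CFSE = -2.4Δ_oct = -18720 cm⁻¹; plus 2 excess pairs × P = +30080 cm⁻¹; total 11360 cm⁻¹.
The difference is 11360 − (-3120) = 14480 cm⁻¹, so high-spin lies lower.

14480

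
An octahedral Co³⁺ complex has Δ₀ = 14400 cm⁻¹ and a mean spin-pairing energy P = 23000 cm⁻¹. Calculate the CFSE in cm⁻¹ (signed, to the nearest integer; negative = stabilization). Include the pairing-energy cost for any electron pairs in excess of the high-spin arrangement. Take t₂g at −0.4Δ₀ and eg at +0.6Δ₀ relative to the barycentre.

-5760

Co sits in group 9; removing 3 electrons leaves Co³⁺ with 9 − 3 = 6 d electrons.
Δ₀ < P, so pairing is avoided: the ground state is high-spin.
That gives t₂g⁴ eg².
Orbital CFSE = -0.4Δ₀ = -0.4 × 14400 = -5760 cm⁻¹.
High-spin has no excess pairs, so no pairing correction applies.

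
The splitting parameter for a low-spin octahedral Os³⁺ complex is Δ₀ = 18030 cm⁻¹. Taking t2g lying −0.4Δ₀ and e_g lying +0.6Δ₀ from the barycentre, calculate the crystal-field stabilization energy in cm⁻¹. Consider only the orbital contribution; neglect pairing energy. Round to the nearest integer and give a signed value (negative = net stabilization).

-36060

Os³⁺: group 8, so d-count = 8 − 3 = 5.
The d⁵ electrons fill as t2g^5 e_g^0.
The orbital stabilization is -2.0Δ₀ = -2.0 × 18030 = -36060 cm⁻¹.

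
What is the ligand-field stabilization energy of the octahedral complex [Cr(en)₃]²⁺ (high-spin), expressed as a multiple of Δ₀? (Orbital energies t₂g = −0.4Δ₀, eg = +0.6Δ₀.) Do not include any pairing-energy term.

-0.6 Δ₀

en is neutral, so the +2 overall charge sits on Cr: oxidation state +2.
Group 6 minus oxidation state +2 gives a d⁴ configuration for Cr²⁺.
Configuration: t₂g³ eg¹.
CFSE = 3(-0.4Δ₀) + 1(0.6Δ₀) = -1.2Δ₀ + 0.6Δ₀ = -0.6Δ₀.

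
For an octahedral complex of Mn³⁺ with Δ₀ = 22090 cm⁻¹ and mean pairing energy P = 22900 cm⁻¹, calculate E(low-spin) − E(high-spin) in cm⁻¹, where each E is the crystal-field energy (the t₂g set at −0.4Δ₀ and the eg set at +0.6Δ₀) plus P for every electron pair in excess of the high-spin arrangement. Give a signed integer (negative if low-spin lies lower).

Mn³⁺: group 7, so d-count = 7 − 3 = 4.
High-spin d⁴ fills as t₂g³ eg¹ with CFSE 3(−0.4) + 1(+0.6) = -0.6Δ₀ = -13254 cm⁻¹.
Low-spin t₂g⁴ eg⁰ gives -1.6Δ₀ = -35344 cm⁻¹, but forming 1 extra pair costs 1P = 22900 cm⁻¹, so E(LS) = -35344 + 22900 = -12444 cm⁻¹.
E(LS) − E(HS) = -12444 − (-13254) = 810 cm⁻¹.

810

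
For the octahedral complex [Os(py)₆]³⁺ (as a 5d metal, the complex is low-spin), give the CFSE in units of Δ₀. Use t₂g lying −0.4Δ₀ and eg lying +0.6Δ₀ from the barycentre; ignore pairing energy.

-2.0 Δ₀

py is neutral, so the +3 overall charge sits on Os: oxidation state +3.
Os sits in group 8; removing 3 electrons leaves Os³⁺ with 8 − 3 = 5 d electrons.
Configuration: t₂g⁵ eg⁰.
CFSE = 5(-0.4Δ₀) + 0(0.6Δ₀) = -2.0Δ₀ + 0.0Δ₀ = -2.0Δ₀.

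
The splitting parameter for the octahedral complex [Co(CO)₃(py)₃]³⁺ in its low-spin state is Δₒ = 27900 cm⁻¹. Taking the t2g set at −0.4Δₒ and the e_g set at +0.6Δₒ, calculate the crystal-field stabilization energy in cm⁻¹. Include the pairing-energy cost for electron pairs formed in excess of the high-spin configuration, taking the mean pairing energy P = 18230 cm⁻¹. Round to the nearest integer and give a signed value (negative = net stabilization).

-30500

Ligand charges: 3×(+0) from CO and 3×(+0) from py sum to +0; with overall charge +3, Co is +3.
Co sits in group 9; removing 3 electrons leaves Co³⁺ with 9 − 3 = 6 d electrons.
Configuration: t2g^6 e_g^0.
The orbital stabilization is -2.4Δₒ = -2.4 × 27900 = -66960 cm⁻¹.
High-spin d⁶ would be t2g^4 e_g^2 with 1 pair; low-spin has 3, so 2 excess pairs cost +2P = +36460 cm⁻¹.
Combining: -66960 + 36460 = -30500 cm⁻¹.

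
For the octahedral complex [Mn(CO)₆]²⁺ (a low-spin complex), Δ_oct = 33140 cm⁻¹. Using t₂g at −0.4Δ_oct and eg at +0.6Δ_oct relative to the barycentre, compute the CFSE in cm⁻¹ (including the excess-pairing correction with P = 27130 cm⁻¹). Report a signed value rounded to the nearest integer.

-12020

CO is neutral, so the +2 overall charge sits on Mn: oxidation state +2.
Mn²⁺: group 7, so d-count = 7 − 2 = 5.
Configuration: t₂g⁵ eg⁰.
The orbital stabilization is -2.0Δ_oct = -2.0 × 33140 = -66280 cm⁻¹.
High-spin d⁵ would be t₂g³ eg² with 0 pairs; low-spin has 2, so 2 excess pairs cost +2P = +54260 cm⁻¹.
Combining: -66280 + 54260 = -12020 cm⁻¹.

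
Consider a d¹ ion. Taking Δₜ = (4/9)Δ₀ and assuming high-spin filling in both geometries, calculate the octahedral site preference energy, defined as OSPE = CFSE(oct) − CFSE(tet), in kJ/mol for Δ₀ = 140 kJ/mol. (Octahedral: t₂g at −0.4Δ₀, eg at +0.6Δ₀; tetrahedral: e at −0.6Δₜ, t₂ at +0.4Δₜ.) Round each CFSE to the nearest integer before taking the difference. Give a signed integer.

-19

Octahedral (high-spin): t₂g¹ eg⁰, CFSE = 1(−0.4) + 0(+0.6) = -0.4Δ₀ = -0.4 × 140 = -56 kJ/mol.
Tetrahedral e¹ t₂⁰ gives -0.6Δₜ = -0.6 × (4/9) × 140 = -37 kJ/mol.
OSPE = CFSE(oct) − CFSE(tet) = -56 − (-37) = -19 kJ/mol.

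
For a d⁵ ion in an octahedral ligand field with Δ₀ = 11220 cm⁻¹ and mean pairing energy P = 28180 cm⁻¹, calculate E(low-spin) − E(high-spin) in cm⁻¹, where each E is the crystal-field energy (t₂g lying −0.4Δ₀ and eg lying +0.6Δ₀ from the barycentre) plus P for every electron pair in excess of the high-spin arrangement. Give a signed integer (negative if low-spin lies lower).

High-spin d⁵ fills as t₂g³ eg² with CFSE 3(−0.4) + 2(+0.6) = 0.0Δ₀ = 0 cm⁻¹.
Low-spin t₂g⁵ eg⁰ gives -2.0Δ₀ = -22440 cm⁻¹, but forming 2 extra pairs costs 2P = 56360 cm⁻¹, so E(LS) = -22440 + 56360 = 33920 cm⁻¹.
The difference is 33920 − (0) = 33920 cm⁻¹, so high-spin lies lower.

33920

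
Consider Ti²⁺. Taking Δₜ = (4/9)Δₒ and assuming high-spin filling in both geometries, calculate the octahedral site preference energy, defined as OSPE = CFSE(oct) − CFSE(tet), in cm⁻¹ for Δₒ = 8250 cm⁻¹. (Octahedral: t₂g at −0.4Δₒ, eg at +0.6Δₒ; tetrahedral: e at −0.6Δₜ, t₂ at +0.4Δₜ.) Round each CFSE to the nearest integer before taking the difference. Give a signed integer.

Ti²⁺: group 4, so d-count = 4 − 2 = 2.
In an octahedral site d² (HS) is t2g^2 e_g^0, giving CFSE(oct) = -0.8Δₒ = -6600 cm⁻¹.
Tetrahedral e^2 t2^0 gives -1.2Δₜ = -1.2 × (4/9) × 8250 = -4400 cm⁻¹.
OSPE = CFSE(oct) − CFSE(tet) = -6600 − (-4400) = -2200 cm⁻¹.

-2200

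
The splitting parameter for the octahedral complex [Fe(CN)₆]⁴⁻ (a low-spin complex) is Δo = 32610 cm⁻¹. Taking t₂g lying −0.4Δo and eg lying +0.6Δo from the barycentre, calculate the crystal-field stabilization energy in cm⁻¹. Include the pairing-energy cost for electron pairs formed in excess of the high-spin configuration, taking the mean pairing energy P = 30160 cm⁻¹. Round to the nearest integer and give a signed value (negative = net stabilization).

-17944

Each CN⁻ contributes -1; 6 × (-1) = -6. With overall charge -4, Fe is in the +2 oxidation state.
Group 8 minus oxidation state +2 gives a d⁶ configuration for Fe²⁺.
Configuration: t₂g⁶ eg⁰.
Orbital CFSE = 6(-0.4) + 0(0.6) = -2.4Δo = -2.4 × 32610 = -78264 cm⁻¹.
Relative to high-spin t₂g⁴ eg² (1 paired), the low-spin configuration has 2 additional pairs, contributing +2 × 30160 = +60320 cm⁻¹.
Net CFSE = -78264 + 60320 = -17944 cm⁻¹.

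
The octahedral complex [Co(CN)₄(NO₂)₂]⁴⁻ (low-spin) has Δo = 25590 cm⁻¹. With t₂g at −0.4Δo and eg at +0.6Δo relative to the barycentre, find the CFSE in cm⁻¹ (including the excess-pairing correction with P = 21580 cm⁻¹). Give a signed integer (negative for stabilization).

Ligand charges: 4×(-1) from CN⁻ and 2×(-1) from NO₂⁻ sum to -6; with overall charge -4, Co is +2.
Co sits in group 9; removing 2 electrons leaves Co²⁺ with 9 − 2 = 7 d electrons.
Configuration: t₂g⁶ eg¹.
Orbital CFSE = 6(-0.4) + 1(0.6) = -1.8Δo = -1.8 × 25590 = -46062 cm⁻¹.
High-spin d⁷ would be t₂g⁵ eg² with 2 pairs; low-spin has 3, so 1 excess pair costs +1P = +21580 cm⁻¹.
Overall CFSE = -46062 + 21580 = -24482 cm⁻¹.

-24482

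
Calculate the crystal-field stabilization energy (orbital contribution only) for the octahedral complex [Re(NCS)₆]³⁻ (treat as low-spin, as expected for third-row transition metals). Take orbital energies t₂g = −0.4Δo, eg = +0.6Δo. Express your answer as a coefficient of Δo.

Each NCS⁻ contributes -1; 6 × (-1) = -6. With overall charge -3, Re is in the +3 oxidation state.
Re³⁺: group 7, so d-count = 7 − 3 = 4.
Configuration: t₂g⁴ eg⁰.
CFSE = 4(-0.4Δo) + 0(0.6Δo) = -1.6Δo + 0.0Δo = -1.6Δo.

-1.6 Δo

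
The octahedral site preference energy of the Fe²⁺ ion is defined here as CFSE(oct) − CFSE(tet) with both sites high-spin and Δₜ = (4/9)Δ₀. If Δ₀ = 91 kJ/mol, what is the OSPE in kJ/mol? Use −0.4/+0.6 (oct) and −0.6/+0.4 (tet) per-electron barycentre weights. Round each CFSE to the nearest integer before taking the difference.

Fe sits in group 8; removing 2 electrons leaves Fe²⁺ with 8 − 2 = 6 d electrons.
Octahedral high-spin t2g^4 e_g^2: CFSE = -0.4 × 91 = -36 kJ/mol.
Tetrahedral e^3 t2^3 gives -0.6Δₜ = -0.6 × (4/9) × 91 = -24 kJ/mol.
OSPE = -36 − (-24) = -12 kJ/mol.

-12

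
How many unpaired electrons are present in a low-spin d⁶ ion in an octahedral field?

Configuration: t₂g⁶ eg⁰, giving 0 unpaired electrons.

0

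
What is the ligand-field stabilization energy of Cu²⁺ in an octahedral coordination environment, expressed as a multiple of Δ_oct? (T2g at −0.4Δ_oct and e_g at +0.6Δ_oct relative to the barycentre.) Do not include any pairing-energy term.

-0.6 Δ_oct

Group 11 minus oxidation state +2 gives a d⁹ configuration for Cu²⁺.
For octahedral d⁹ the high- and low-spin configurations coincide.
Configuration: t2g^6 e_g^3.
CFSE = 6(-0.4Δ_oct) + 3(0.6Δ_oct) = -2.4Δ_oct + 1.8Δ_oct = -0.6Δ_oct.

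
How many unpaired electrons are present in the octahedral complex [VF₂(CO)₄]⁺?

Ligand charges: 2×(-1) from F⁻ and 4×(+0) from CO sum to -2; with overall charge +1, V is +3.
V³⁺: group 5, so d-count = 5 − 3 = 2.
Configuration: t₂g² eg⁰, giving 2 unpaired electrons.

2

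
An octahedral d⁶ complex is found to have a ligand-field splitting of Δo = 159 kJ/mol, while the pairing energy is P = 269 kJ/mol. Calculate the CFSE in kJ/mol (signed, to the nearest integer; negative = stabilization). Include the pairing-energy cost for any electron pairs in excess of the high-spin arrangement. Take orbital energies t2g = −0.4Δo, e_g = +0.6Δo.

Since Δo = 159 kJ/mol < P = 269 kJ/mol, the complex adopts the high-spin configuration.
Configuration: t2g^4 e_g^2.
Orbital CFSE = -0.4Δo = -0.4 × 159 = -64 kJ/mol.
High-spin has no excess pairs, so no pairing correction applies.

-64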